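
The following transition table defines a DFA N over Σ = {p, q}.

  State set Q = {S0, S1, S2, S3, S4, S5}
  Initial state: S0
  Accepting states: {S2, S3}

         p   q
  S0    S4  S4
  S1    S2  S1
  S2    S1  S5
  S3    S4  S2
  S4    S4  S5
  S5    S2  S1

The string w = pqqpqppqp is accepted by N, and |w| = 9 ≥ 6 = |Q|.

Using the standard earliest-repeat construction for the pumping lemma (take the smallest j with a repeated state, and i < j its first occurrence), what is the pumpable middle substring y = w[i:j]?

qpq

Run of N on w = p q q p q p p q p:
  step 0: S0  (start)
  step 1: S4  (read p: S0→S4)
  step 2: S5  (read q: S4→S5)
  step 3: S1  (read q: S5→S1)
  step 4: S2  (read p: S1→S2)
  step 5: S5  (read q: S2→S5)   ← first repeat (S5 seen earlier)
  step 6: S2  (read p: S5→S2)
  step 7: S1  (read p: S2→S1)
  step 8: S1  (read q: S1→S1)
  step 9: S2  (read p: S1→S2)

So i = 2, j = 5, giving x = w[0:2] = pq, y = w[2:5] = qpq, z = w[5:9] = ppqp.
Check: |xy| = 5 ≤ 6 and |y| = 3 ≥ 1. Reading y takes N from S5 back to S5, so every xyⁱz is accepted.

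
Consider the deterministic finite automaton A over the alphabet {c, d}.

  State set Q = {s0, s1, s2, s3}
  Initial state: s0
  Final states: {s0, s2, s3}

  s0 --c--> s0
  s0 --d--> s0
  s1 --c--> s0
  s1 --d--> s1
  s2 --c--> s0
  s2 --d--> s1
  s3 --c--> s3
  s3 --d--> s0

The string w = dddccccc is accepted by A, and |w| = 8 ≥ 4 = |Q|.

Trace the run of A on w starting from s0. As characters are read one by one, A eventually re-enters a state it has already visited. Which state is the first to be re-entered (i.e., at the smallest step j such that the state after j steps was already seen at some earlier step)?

Run of A on w = d d d c c c c c:
  step 0: s0  (start)
  step 1: s0  (read d: s0→s0)   ← first repeat (s0 seen earlier)
  step 2: s0  (read d: s0→s0)
  step 3: s0  (read d: s0→s0)
  step 4: s0  (read c: s0→s0)
  step 5: s0  (read c: s0→s0)
  step 6: s0  (read c: s0→s0)
  step 7: s0  (read c: s0→s0)
  step 8: s0  (read c: s0→s0)

The earliest repeat is at step j = 1: A is in s0, which it already visited at step i = 0.

s0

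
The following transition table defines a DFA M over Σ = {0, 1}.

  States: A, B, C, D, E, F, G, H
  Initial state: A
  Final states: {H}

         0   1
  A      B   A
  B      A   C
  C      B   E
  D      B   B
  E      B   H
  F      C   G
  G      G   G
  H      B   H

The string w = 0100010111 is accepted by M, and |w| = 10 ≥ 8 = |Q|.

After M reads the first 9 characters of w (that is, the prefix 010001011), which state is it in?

Run of M on the first 9 characters of w = 0 1 0 0 0 1 0 1 1:
  step 0: A  (start)
  step 1: B  (read 0: A→B)
  step 2: C  (read 1: B→C)
  step 3: B  (read 0: C→B)
  step 4: A  (read 0: B→A)
  step 5: B  (read 0: A→B)
  step 6: C  (read 1: B→C)
  step 7: B  (read 0: C→B)
  step 8: C  (read 1: B→C)
  step 9: E  (read 1: C→E)

After reading 9 characters, M is in state E.

E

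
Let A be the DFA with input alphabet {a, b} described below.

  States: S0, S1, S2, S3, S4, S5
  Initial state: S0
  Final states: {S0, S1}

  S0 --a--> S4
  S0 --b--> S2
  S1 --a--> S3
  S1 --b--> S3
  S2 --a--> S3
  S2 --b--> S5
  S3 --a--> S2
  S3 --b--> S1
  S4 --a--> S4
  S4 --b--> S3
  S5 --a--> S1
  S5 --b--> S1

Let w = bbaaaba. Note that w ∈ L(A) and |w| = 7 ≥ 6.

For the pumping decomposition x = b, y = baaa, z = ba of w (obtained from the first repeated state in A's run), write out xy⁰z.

xy⁰z = xz = b·ba = bba.
Reading y = baaa takes A from S2 back to S2, so after x the machine is still in S2, and z then leads to the accepting state S1. Hence bba ∈ L(A).

bba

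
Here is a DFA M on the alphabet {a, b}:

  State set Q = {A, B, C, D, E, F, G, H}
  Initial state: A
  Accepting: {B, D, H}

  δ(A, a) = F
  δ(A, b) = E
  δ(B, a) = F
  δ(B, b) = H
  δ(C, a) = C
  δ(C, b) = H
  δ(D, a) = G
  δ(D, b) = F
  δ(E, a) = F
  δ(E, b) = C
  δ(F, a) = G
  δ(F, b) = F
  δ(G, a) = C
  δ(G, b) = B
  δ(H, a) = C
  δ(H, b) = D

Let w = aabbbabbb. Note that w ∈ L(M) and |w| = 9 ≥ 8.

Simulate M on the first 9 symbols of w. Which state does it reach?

Run of M on the first 9 characters of w = a a b b b a b b b:
  step 0: A  (start)
  step 1: F  (read a: A→F)
  step 2: G  (read a: F→G)
  step 3: B  (read b: G→B)
  step 4: H  (read b: B→H)
  step 5: D  (read b: H→D)
  step 6: G  (read a: D→G)
  step 7: B  (read b: G→B)
  step 8: H  (read b: B→H)
  step 9: D  (read b: H→D)

After reading 9 characters, M is in state D.
(This kind of state-tracing is the core of the pumping-lemma construction: with 8 states, pigeonhole forces a repeat within the first 8 steps.)

D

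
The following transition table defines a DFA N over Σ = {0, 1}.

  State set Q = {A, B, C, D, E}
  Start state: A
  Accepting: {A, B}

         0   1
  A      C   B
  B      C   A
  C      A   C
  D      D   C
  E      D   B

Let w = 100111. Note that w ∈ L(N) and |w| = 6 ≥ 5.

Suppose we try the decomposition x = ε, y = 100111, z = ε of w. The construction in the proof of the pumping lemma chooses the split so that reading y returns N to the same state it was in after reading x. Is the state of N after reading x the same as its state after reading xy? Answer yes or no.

no

State sequence: A -1-> B -0-> C -0-> A -1-> B -1-> A -1-> B

After x (step 0): A. After xy (step 6): B.
They differ (A ≠ B), so y is not a cycle from the state after x; this split is not the one the pumping-lemma construction produces, and pumping y need not keep the string in L(N).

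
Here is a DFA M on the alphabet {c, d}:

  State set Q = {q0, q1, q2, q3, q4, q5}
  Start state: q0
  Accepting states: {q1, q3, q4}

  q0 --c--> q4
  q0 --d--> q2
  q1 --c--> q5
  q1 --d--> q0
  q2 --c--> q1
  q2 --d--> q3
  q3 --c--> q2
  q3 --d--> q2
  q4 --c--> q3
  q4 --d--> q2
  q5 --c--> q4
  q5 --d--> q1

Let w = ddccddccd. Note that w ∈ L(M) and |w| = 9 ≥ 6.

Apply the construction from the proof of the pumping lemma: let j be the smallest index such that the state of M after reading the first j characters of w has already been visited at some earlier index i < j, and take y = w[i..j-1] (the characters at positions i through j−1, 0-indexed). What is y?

Run of M on w = d d c c d d c c d:
  step 0: q0  (start)
  step 1: q2  (read d: q0→q2)
  step 2: q3  (read d: q2→q3)
  step 3: q2  (read c: q3→q2)   ← first repeat (q2 seen earlier)
  step 4: q1  (read c: q2→q1)
  step 5: q0  (read d: q1→q0)
  step 6: q2  (read d: q0→q2)
  step 7: q1  (read c: q2→q1)
  step 8: q5  (read c: q1→q5)
  step 9: q1  (read d: q5→q1)

So i = 1, j = 3, giving x = w[0:1] = d, y = w[1:3] = dc, z = w[3:9] = cddccd.
Check: |xy| = 3 ≤ 6 and |y| = 2 ≥ 1. Reading y takes M from q2 back to q2, so every xyⁱz is accepted.

dc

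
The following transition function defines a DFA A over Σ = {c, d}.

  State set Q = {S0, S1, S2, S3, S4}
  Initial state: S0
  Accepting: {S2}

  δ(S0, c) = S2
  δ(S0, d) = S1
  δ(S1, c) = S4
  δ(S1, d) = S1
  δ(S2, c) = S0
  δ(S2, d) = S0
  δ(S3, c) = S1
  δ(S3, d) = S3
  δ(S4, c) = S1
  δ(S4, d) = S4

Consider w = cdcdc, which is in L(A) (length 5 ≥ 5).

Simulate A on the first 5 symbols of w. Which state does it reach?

S2

State sequence: S0 -c-> S2 -d-> S0 -c-> S2 -d-> S0 -c-> S2

After reading 5 characters, A is in state S2.
(This kind of state-tracing is the core of the pumping-lemma construction: with 5 states, pigeonhole forces a repeat within the first 5 steps.)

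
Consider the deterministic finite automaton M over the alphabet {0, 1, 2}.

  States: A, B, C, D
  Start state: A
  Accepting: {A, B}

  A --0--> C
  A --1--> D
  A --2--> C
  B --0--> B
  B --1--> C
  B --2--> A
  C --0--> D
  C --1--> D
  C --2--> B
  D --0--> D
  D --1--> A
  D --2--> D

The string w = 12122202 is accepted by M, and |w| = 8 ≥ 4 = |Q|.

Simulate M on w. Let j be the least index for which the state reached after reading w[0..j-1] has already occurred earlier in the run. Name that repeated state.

State sequence: A -1-> D -2-> D -1-> A -2-> C -2-> B -2-> A -0-> C -2-> B
First repeat at step 2: D was already visited.

The earliest repeat is at step j = 2: M is in D, which it already visited at step i = 1.

D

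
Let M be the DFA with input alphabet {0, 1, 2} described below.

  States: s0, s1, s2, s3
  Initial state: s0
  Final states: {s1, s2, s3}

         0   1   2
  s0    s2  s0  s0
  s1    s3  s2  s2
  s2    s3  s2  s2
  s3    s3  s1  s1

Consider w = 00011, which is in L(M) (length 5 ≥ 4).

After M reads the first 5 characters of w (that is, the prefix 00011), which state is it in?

s2

State sequence: s0 -0-> s2 -0-> s3 -0-> s3 -1-> s1 -1-> s2

After reading 5 characters, M is in state s2.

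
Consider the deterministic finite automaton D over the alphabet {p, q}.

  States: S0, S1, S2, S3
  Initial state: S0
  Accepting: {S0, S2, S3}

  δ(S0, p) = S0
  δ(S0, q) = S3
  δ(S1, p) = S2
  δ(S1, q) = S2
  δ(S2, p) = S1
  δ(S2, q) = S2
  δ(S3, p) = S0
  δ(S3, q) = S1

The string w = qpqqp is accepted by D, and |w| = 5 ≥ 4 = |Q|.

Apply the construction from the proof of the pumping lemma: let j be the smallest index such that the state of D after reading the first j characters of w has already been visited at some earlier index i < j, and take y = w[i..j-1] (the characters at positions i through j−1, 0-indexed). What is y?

qp

State sequence: S0 -q-> S3 -p-> S0 -q-> S3 -q-> S1 -p-> S2
First repeat at step 2: S0 was already visited.

So i = 0, j = 2, giving x = w[0:0] = ε, y = w[0:2] = qp, z = w[2:5] = qqp.
Check: |xy| = 2 ≤ 4 and |y| = 2 ≥ 1. Reading y takes D from S0 back to S0, so every xyⁱz is accepted.
Pumping length from the standard proof: p = 4 (the number of states). The repeated state found above gives |xy| = j ≤ 4 and |y| = j − i ≥ 1.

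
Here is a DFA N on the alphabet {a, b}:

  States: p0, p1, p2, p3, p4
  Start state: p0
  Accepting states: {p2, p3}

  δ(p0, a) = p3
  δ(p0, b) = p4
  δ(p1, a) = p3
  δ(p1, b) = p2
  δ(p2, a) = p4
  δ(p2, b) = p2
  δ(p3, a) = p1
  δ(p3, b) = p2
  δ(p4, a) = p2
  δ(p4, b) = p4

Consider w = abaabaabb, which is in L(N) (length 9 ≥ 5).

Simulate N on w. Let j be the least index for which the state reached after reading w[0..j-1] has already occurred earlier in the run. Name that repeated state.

Run of N on w = a b a a b a a b b:
  step 0: p0  (start)
  step 1: p3  (read a: p0→p3)
  step 2: p2  (read b: p3→p2)
  step 3: p4  (read a: p2→p4)
  step 4: p2  (read a: p4→p2)   ← first repeat (p2 seen earlier)
  step 5: p2  (read b: p2→p2)
  step 6: p4  (read a: p2→p4)
  step 7: p2  (read a: p4→p2)
  step 8: p2  (read b: p2→p2)
  step 9: p2  (read b: p2→p2)

The earliest repeat is at step j = 4: N is in p2, which it already visited at step i = 2.
The DFA has 5 states, so the proof of the pumping lemma guarantees a repeated state among the first 5+1 visited; the segment between the two visits is the pumpable y.

p2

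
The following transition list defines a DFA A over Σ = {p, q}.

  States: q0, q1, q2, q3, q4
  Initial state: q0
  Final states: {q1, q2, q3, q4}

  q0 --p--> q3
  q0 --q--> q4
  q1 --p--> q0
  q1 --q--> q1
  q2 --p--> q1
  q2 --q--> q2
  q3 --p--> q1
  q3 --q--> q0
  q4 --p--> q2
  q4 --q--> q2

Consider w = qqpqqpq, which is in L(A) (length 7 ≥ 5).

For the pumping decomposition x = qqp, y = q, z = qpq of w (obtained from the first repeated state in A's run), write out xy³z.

xy^3z = qqp·q·q·q·qpq = qqpqqqqpq.
Reading y = q takes A from q1 back to q1, so after x·y·y·y the machine is still in q1, and z then leads to the accepting state q4. Hence qqpqqqqpq ∈ L(A).

qqpqqqqpq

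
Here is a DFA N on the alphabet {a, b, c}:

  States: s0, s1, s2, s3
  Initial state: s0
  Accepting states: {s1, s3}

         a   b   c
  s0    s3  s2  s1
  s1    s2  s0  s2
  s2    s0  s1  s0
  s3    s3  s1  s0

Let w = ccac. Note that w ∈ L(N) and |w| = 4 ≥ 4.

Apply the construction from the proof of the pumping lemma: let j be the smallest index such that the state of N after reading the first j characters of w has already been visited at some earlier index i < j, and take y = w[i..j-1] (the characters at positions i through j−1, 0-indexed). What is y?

State sequence: s0 -c-> s1 -c-> s2 -a-> s0 -c-> s1
First repeat at step 3: s0 was already visited.

So i = 0, j = 3, giving x = w[0:0] = ε, y = w[0:3] = cca, z = w[3:4] = c.
Check: |xy| = 3 ≤ 4 and |y| = 3 ≥ 1. Reading y takes N from s0 back to s0, so every xyⁱz is accepted.

cca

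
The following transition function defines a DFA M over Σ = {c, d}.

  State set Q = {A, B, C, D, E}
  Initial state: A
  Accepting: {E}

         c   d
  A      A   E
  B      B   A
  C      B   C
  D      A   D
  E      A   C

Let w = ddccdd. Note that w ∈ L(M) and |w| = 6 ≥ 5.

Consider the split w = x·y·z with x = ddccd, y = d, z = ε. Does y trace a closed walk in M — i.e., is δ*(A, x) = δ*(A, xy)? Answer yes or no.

State sequence: A -d-> E -d-> C -c-> B -c-> B -d-> A -d-> E

After x (step 5): A. After xy (step 6): E.
They differ (A ≠ E), so y is not a cycle from the state after x; this split is not the one the pumping-lemma construction produces, and pumping y need not keep the string in L(M).

no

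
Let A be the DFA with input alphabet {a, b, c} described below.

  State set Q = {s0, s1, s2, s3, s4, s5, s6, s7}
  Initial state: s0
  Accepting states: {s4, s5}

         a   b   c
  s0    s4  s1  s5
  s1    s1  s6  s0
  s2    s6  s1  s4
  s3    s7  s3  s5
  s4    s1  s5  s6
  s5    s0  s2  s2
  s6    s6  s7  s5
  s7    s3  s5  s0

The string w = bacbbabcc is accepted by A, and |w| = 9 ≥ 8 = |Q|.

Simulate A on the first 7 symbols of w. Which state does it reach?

State sequence: s0 -b-> s1 -a-> s1 -c-> s0 -b-> s1 -b-> s6 -a-> s6 -b-> s7

After reading 7 characters, A is in state s7.

s7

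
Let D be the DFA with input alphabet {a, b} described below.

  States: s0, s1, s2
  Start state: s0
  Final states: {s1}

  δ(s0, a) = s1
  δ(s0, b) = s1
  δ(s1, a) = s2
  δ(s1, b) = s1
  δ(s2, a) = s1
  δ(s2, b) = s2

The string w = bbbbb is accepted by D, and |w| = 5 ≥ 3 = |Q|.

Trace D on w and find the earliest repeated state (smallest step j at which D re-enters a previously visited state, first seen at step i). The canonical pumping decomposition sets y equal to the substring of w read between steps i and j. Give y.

b

Run of D on w = b b b b b:
  step 0: s0  (start)
  step 1: s1  (read b: s0→s1)
  step 2: s1  (read b: s1→s1)   ← first repeat (s1 seen earlier)
  step 3: s1  (read b: s1→s1)
  step 4: s1  (read b: s1→s1)
  step 5: s1  (read b: s1→s1)

So i = 1, j = 2, giving x = w[0:1] = b, y = w[1:2] = b, z = w[2:5] = bbb.
Check: |xy| = 2 ≤ 3 and |y| = 1 ≥ 1. Reading y takes D from s1 back to s1, so every xyⁱz is accepted.
Since D has 3 states, any run of length ≥ 3 visits 3+1 states, so by pigeonhole some state repeats within the first 3 steps — that repeat gives the pumpable loop.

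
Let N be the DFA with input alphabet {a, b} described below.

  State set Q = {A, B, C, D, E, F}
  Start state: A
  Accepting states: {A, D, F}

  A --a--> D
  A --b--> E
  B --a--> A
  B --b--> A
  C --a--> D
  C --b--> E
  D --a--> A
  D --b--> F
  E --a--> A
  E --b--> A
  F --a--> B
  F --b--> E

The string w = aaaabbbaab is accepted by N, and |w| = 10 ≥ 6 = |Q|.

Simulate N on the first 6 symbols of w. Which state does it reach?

State sequence: A -a-> D -a-> A -a-> D -a-> A -b-> E -b-> A

After reading 6 characters, N is in state A.

A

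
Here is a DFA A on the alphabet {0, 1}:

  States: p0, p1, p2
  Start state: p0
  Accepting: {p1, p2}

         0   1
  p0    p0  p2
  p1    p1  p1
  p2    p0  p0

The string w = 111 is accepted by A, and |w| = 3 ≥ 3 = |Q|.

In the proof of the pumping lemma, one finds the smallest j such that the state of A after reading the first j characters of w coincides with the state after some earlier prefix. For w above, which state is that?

p0

State sequence: p0 -1-> p2 -1-> p0 -1-> p2
First repeat at step 2: p0 was already visited.

The earliest repeat is at step j = 2: A is in p0, which it already visited at step i = 0.
Since A has 3 states, any run of length ≥ 3 visits 3+1 states, so by pigeonhole some state repeats within the first 3 steps — that repeat gives the pumpable loop.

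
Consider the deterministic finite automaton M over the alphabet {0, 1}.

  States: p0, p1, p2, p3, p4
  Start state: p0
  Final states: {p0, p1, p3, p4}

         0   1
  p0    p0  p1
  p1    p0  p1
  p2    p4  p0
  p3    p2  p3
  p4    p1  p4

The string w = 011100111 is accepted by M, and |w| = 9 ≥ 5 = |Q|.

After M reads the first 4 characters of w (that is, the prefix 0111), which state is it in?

Run of M on the first 4 characters of w = 0 1 1 1:
  step 0: p0  (start)
  step 1: p0  (read 0: p0→p0)
  step 2: p1  (read 1: p0→p1)
  step 3: p1  (read 1: p1→p1)
  step 4: p1  (read 1: p1→p1)

After reading 4 characters, M is in state p1.
(This kind of state-tracing is the core of the pumping-lemma construction: with 5 states, pigeonhole forces a repeat within the first 5 steps.)

p1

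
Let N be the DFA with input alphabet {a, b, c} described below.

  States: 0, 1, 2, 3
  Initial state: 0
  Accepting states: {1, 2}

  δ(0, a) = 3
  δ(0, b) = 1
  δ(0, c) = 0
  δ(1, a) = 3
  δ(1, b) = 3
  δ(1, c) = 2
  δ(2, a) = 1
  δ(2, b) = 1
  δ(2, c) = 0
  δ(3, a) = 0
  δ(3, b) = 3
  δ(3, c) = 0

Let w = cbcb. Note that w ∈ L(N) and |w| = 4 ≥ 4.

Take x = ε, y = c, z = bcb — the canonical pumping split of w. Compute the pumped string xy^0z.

bcb

xy⁰z = xz = ε·bcb = bcb.
Reading y = c takes N from 0 back to 0, so after x the machine is still in 0, and z then leads to the accepting state 1. Hence bcb ∈ L(N).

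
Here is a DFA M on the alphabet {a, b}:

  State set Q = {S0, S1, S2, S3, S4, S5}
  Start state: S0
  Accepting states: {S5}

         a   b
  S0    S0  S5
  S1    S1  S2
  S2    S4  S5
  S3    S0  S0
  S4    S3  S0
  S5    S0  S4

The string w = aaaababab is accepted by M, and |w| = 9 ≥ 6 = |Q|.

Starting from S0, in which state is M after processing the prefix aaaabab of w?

S5

Run of M on the first 7 characters of w = a a a a b a b:
  step 0: S0  (start)
  step 1: S0  (read a: S0→S0)
  step 2: S0  (read a: S0→S0)
  step 3: S0  (read a: S0→S0)
  step 4: S0  (read a: S0→S0)
  step 5: S5  (read b: S0→S5)
  step 6: S0  (read a: S5→S0)
  step 7: S5  (read b: S0→S5)

After reading 7 characters, M is in state S5.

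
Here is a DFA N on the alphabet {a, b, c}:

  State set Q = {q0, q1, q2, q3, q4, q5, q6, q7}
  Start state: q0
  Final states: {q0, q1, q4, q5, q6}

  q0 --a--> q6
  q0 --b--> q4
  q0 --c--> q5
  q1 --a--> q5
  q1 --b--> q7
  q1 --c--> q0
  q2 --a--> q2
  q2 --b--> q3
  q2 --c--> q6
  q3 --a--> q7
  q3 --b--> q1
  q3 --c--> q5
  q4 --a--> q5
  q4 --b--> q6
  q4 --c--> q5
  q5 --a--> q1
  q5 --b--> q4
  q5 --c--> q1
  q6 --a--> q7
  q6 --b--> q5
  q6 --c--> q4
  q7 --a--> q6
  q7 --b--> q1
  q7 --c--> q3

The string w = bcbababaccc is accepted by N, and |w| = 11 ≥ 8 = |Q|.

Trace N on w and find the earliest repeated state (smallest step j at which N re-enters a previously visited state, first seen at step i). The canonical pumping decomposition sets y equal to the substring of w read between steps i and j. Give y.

State sequence: q0 -b-> q4 -c-> q5 -b-> q4 -a-> q5 -b-> q4 -a-> q5 -b-> q4 -a-> q5 -c-> q1 -c-> q0 -c-> q5
First repeat at step 3: q4 was already visited.

So i = 1, j = 3, giving x = w[0:1] = b, y = w[1:3] = cb, z = w[3:11] = ababaccc.
Check: |xy| = 3 ≤ 8 and |y| = 2 ≥ 1. Reading y takes N from q4 back to q4, so every xyⁱz is accepted.
The DFA has 8 states, so the proof of the pumping lemma guarantees a repeated state among the first 8+1 visited; the segment between the two visits is the pumpable y.

cb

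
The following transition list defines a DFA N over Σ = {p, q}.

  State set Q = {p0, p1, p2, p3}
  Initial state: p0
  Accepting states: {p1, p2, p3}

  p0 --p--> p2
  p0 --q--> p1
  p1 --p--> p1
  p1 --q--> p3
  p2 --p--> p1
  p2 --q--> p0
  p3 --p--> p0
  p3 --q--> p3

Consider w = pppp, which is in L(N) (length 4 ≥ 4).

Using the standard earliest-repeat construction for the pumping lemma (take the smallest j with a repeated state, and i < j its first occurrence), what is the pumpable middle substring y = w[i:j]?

State sequence: p0 -p-> p2 -p-> p1 -p-> p1 -p-> p1
First repeat at step 3: p1 was already visited.

So i = 2, j = 3, giving x = w[0:2] = pp, y = w[2:3] = p, z = w[3:4] = p.
Check: |xy| = 3 ≤ 4 and |y| = 1 ≥ 1. Reading y takes N from p1 back to p1, so every xyⁱz is accepted.
Pumping length from the standard proof: p = 4 (the number of states). The repeated state found above gives |xy| = j ≤ 4 and |y| = j − i ≥ 1.

p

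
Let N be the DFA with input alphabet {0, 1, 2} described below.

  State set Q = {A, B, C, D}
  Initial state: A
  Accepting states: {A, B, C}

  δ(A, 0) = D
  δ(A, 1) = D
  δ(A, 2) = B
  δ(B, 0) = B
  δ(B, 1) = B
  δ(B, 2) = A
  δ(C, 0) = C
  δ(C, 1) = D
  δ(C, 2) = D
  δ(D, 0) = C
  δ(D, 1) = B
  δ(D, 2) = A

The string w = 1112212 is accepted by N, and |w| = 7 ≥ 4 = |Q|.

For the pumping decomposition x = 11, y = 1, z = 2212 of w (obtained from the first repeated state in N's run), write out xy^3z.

111112212

xy^3z = 11·1·1·1·2212 = 111112212.
Reading y = 1 takes N from B back to B, so after x·y·y·y the machine is still in B, and z then leads to the accepting state A. Hence 111112212 ∈ L(N).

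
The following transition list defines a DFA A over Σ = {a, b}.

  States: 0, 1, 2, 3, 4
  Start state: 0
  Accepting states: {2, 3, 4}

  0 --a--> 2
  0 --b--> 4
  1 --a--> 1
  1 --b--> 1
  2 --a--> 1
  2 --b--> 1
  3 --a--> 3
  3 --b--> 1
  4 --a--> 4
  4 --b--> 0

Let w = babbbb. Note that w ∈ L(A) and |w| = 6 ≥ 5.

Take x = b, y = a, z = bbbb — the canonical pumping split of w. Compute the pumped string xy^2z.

xy^2z = b·a·a·bbbb = baabbbb.
Reading y = a takes A from 4 back to 4, so after x·y·y the machine is still in 4, and z then leads to the accepting state 4. Hence baabbbb ∈ L(A).

baabbbb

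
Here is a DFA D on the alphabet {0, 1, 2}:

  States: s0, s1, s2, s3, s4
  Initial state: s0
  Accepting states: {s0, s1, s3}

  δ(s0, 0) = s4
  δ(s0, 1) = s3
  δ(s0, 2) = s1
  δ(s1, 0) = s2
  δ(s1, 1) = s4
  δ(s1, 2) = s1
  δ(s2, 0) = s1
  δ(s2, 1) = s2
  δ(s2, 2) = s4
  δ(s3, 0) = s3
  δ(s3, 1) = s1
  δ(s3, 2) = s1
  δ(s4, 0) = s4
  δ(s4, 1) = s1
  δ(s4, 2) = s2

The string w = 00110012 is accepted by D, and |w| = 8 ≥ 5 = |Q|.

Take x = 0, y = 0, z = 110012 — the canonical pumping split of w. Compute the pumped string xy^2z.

xy^2z = 0·0·0·110012 = 000110012.
Reading y = 0 takes D from s4 back to s4, so after x·y·y the machine is still in s4, and z then leads to the accepting state s1. Hence 000110012 ∈ L(D).

000110012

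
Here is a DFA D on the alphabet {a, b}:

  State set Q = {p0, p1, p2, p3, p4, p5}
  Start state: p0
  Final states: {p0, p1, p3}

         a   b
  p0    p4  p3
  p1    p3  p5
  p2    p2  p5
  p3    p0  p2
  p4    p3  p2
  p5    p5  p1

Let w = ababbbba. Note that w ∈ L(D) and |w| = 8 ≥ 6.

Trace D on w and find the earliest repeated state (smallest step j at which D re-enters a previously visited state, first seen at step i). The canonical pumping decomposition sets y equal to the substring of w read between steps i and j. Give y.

a

Run of D on w = a b a b b b b a:
  step 0: p0  (start)
  step 1: p4  (read a: p0→p4)
  step 2: p2  (read b: p4→p2)
  step 3: p2  (read a: p2→p2)   ← first repeat (p2 seen earlier)
  step 4: p5  (read b: p2→p5)
  step 5: p1  (read b: p5→p1)
  step 6: p5  (read b: p1→p5)
  step 7: p1  (read b: p5→p1)
  step 8: p3  (read a: p1→p3)

So i = 2, j = 3, giving x = w[0:2] = ab, y = w[2:3] = a, z = w[3:8] = bbbba.
Check: |xy| = 3 ≤ 6 and |y| = 1 ≥ 1. Reading y takes D from p2 back to p2, so every xyⁱz is accepted.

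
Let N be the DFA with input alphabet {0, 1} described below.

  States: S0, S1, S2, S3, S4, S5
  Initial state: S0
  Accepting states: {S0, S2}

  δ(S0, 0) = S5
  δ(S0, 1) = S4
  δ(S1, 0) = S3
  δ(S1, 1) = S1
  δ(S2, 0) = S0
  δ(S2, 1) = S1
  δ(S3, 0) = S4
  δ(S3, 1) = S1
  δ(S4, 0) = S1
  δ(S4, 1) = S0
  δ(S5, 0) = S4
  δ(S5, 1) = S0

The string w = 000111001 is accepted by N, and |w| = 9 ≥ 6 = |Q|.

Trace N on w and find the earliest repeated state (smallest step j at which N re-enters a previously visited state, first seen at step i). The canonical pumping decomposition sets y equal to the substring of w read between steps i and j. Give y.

Run of N on w = 0 0 0 1 1 1 0 0 1:
  step 0: S0  (start)
  step 1: S5  (read 0: S0→S5)
  step 2: S4  (read 0: S5→S4)
  step 3: S1  (read 0: S4→S1)
  step 4: S1  (read 1: S1→S1)   ← first repeat (S1 seen earlier)
  step 5: S1  (read 1: S1→S1)
  step 6: S1  (read 1: S1→S1)
  step 7: S3  (read 0: S1→S3)
  step 8: S4  (read 0: S3→S4)
  step 9: S0  (read 1: S4→S0)

So i = 3, j = 4, giving x = w[0:3] = 000, y = w[3:4] = 1, z = w[4:9] = 11001.
Check: |xy| = 4 ≤ 6 and |y| = 1 ≥ 1. Reading y takes N from S1 back to S1, so every xyⁱz is accepted.
The DFA has 6 states, so the proof of the pumping lemma guarantees a repeated state among the first 6+1 visited; the segment between the two visits is the pumpable y.

1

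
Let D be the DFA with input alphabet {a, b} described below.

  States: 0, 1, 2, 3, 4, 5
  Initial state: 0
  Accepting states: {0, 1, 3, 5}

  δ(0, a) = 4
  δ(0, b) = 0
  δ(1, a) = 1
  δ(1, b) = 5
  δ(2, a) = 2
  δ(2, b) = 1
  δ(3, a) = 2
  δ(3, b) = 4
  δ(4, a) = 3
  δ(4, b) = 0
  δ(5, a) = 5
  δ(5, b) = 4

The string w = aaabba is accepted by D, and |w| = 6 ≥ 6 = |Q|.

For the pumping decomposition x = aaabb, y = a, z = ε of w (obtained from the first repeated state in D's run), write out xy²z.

xy^2z = aaabb·a·a·ε = aaabbaa.
Reading y = a takes D from 5 back to 5, so after x·y·y the machine is still in 5, and z then leads to the accepting state 5. Hence aaabbaa ∈ L(D).

aaabbaa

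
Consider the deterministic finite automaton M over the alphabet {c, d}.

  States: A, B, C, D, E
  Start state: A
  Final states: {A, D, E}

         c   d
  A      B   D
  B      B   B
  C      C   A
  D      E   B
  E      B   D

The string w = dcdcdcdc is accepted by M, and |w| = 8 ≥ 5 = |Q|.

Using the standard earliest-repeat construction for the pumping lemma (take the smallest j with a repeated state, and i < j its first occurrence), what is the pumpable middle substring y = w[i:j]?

cd

State sequence: A -d-> D -c-> E -d-> D -c-> E -d-> D -c-> E -d-> D -c-> E
First repeat at step 3: D was already visited.

So i = 1, j = 3, giving x = w[0:1] = d, y = w[1:3] = cd, z = w[3:8] = cdcdc.
Check: |xy| = 3 ≤ 5 and |y| = 2 ≥ 1. Reading y takes M from D back to D, so every xyⁱz is accepted.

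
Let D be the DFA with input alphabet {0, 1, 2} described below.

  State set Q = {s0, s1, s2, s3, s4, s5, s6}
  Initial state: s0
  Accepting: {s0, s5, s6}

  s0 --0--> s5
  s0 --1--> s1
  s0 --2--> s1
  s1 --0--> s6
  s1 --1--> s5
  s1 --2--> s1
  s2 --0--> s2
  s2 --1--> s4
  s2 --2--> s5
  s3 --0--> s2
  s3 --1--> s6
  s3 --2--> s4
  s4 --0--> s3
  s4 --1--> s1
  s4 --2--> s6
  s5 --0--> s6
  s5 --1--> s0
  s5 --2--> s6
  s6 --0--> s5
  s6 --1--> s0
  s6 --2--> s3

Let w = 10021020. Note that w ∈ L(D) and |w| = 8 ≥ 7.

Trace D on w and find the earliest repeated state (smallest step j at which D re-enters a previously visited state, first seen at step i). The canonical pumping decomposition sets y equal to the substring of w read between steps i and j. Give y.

Run of D on w = 1 0 0 2 1 0 2 0:
  step 0: s0  (start)
  step 1: s1  (read 1: s0→s1)
  step 2: s6  (read 0: s1→s6)
  step 3: s5  (read 0: s6→s5)
  step 4: s6  (read 2: s5→s6)   ← first repeat (s6 seen earlier)
  step 5: s0  (read 1: s6→s0)
  step 6: s5  (read 0: s0→s5)
  step 7: s6  (read 2: s5→s6)
  step 8: s5  (read 0: s6→s5)

So i = 2, j = 4, giving x = w[0:2] = 10, y = w[2:4] = 02, z = w[4:8] = 1020.
Check: |xy| = 4 ≤ 7 and |y| = 2 ≥ 1. Reading y takes D from s6 back to s6, so every xyⁱz is accepted.

02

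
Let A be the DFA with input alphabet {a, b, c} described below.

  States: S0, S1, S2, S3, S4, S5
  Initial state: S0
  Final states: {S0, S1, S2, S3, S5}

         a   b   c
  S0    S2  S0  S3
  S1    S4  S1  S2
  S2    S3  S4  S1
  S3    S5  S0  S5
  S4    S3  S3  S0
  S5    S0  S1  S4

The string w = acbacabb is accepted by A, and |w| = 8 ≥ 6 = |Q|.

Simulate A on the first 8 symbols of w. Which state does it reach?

S3

State sequence: S0 -a-> S2 -c-> S1 -b-> S1 -a-> S4 -c-> S0 -a-> S2 -b-> S4 -b-> S3

After reading 8 characters, A is in state S3.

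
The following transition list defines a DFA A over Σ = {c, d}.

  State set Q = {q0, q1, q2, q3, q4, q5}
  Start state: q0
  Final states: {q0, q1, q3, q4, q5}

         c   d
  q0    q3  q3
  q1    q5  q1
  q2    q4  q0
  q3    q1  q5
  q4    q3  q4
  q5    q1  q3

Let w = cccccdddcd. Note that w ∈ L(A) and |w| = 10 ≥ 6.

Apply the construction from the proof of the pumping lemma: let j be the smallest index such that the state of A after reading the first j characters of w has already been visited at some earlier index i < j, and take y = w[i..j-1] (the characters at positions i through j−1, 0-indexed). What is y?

Run of A on w = c c c c c d d d c d:
  step 0: q0  (start)
  step 1: q3  (read c: q0→q3)
  step 2: q1  (read c: q3→q1)
  step 3: q5  (read c: q1→q5)
  step 4: q1  (read c: q5→q1)   ← first repeat (q1 seen earlier)
  step 5: q5  (read c: q1→q5)
  step 6: q3  (read d: q5→q3)
  step 7: q5  (read d: q3→q5)
  step 8: q3  (read d: q5→q3)
  step 9: q1  (read c: q3→q1)
  step 10: q1  (read d: q1→q1)

So i = 2, j = 4, giving x = w[0:2] = cc, y = w[2:4] = cc, z = w[4:10] = cdddcd.
Check: |xy| = 4 ≤ 6 and |y| = 2 ≥ 1. Reading y takes A from q1 back to q1, so every xyⁱz is accepted.
With |Q| = 6, pigeonhole forces a state repeat no later than step 6; the substring read between the first and second visits to that state can be pumped.

cc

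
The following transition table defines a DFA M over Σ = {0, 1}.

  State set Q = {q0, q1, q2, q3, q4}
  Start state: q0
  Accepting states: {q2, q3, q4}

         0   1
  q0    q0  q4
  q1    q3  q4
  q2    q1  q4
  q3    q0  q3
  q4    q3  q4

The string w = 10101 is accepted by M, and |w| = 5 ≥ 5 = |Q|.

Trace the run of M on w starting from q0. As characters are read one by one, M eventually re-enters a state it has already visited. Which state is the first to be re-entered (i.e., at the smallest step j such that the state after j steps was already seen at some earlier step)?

q3

State sequence: q0 -1-> q4 -0-> q3 -1-> q3 -0-> q0 -1-> q4
First repeat at step 3: q3 was already visited.

The earliest repeat is at step j = 3: M is in q3, which it already visited at step i = 2.
Since M has 5 states, any run of length ≥ 5 visits 5+1 states, so by pigeonhole some state repeats within the first 5 steps — that repeat gives the pumpable loop.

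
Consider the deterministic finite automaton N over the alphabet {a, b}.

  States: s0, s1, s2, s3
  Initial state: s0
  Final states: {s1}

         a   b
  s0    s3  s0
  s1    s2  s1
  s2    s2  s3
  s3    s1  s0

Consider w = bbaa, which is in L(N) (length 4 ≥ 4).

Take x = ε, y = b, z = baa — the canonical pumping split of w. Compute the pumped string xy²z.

bbbaa

xy^2z = ε·b·b·baa = bbbaa.
Reading y = b takes N from s0 back to s0, so after x·y·y the machine is still in s0, and z then leads to the accepting state s1. Hence bbbaa ∈ L(N).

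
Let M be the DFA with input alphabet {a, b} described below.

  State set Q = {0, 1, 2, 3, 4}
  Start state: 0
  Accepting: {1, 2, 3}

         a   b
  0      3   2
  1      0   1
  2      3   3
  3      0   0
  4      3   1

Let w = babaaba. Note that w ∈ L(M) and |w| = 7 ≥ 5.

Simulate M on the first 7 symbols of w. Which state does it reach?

Run of M on the first 7 characters of w = b a b a a b a:
  step 0: 0  (start)
  step 1: 2  (read b: 0→2)
  step 2: 3  (read a: 2→3)
  step 3: 0  (read b: 3→0)
  step 4: 3  (read a: 0→3)
  step 5: 0  (read a: 3→0)
  step 6: 2  (read b: 0→2)
  step 7: 3  (read a: 2→3)

After reading 7 characters, M is in state 3.
(This kind of state-tracing is the core of the pumping-lemma construction: with 5 states, pigeonhole forces a repeat within the first 5 steps.)

3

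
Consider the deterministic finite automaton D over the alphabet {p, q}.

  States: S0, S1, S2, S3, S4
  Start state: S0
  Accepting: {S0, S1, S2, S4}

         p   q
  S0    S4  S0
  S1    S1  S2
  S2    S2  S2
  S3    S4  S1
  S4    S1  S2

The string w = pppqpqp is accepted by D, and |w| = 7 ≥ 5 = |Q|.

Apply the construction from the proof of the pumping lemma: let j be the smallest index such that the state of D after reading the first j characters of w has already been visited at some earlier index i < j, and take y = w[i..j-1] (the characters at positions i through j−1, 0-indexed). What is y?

p

State sequence: S0 -p-> S4 -p-> S1 -p-> S1 -q-> S2 -p-> S2 -q-> S2 -p-> S2
First repeat at step 3: S1 was already visited.

So i = 2, j = 3, giving x = w[0:2] = pp, y = w[2:3] = p, z = w[3:7] = qpqp.
Check: |xy| = 3 ≤ 5 and |y| = 1 ≥ 1. Reading y takes D from S1 back to S1, so every xyⁱz is accepted.
The DFA has 5 states, so the proof of the pumping lemma guarantees a repeated state among the first 5+1 visited; the segment between the two visits is the pumpable y.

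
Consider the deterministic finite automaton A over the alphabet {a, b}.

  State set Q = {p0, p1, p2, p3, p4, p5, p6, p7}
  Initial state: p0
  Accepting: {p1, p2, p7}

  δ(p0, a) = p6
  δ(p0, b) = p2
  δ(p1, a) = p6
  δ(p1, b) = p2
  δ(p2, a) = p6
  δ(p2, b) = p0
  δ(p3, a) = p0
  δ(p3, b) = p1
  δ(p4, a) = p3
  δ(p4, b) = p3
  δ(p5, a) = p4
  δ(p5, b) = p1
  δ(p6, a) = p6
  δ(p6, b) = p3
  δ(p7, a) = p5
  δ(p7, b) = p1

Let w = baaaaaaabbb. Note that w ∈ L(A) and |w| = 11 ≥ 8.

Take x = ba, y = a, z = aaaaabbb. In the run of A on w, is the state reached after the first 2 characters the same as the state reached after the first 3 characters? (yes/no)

yes

State sequence: p0 -b-> p2 -a-> p6 -a-> p6

After x (step 2): p6. After xy (step 3): p6.
They match, so y = a drives A around a cycle from p6 back to itself; pumping y any number of times keeps A in p6 before reading z, and xyⁱz ∈ L(A) for every i ≥ 0.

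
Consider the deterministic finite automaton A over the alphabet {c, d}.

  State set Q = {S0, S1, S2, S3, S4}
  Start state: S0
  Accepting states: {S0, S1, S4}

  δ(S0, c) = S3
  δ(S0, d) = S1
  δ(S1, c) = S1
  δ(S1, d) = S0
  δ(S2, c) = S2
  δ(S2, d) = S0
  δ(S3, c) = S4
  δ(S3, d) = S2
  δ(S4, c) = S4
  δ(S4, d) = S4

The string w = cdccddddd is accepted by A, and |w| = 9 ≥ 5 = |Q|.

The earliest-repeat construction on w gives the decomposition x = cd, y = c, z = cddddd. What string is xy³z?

cdccccddddd

xy^3z = cd·c·c·c·cddddd = cdccccddddd.
Reading y = c takes A from S2 back to S2, so after x·y·y·y the machine is still in S2, and z then leads to the accepting state S0. Hence cdccccddddd ∈ L(A).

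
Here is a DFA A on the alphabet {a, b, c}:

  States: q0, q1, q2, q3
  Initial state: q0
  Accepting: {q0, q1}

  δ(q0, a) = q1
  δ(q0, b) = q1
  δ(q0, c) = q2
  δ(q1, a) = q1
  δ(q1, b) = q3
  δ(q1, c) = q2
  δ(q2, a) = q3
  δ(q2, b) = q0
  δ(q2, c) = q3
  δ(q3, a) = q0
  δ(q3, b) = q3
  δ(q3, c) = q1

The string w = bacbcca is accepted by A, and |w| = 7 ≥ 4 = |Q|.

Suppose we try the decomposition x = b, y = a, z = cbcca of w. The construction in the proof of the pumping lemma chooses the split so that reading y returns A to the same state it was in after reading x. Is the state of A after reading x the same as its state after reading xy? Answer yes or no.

yes

Run of A on the first 2 characters of w = b a:
  step 0: q0  (start)
  step 1: q1  (read b: q0→q1)
  step 2: q1  (read a: q1→q1)

After x (step 1): q1. After xy (step 2): q1.
They match, so y = a drives A around a cycle from q1 back to itself; pumping y any number of times keeps A in q1 before reading z, and xyⁱz ∈ L(A) for every i ≥ 0.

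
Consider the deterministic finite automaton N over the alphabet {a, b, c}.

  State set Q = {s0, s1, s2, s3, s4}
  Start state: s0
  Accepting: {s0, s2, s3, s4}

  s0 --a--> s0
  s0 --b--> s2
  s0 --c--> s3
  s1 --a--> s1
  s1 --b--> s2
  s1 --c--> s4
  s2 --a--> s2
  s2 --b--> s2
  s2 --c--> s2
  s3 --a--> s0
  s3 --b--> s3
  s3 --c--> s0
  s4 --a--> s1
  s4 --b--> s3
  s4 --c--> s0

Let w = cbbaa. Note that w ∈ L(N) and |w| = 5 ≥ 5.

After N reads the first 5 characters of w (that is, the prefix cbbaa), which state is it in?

s0

Run of N on the first 5 characters of w = c b b a a:
  step 0: s0  (start)
  step 1: s3  (read c: s0→s3)
  step 2: s3  (read b: s3→s3)
  step 3: s3  (read b: s3→s3)
  step 4: s0  (read a: s3→s0)
  step 5: s0  (read a: s0→s0)

After reading 5 characters, N is in state s0.
(This kind of state-tracing is the core of the pumping-lemma construction: with 5 states, pigeonhole forces a repeat within the first 5 steps.)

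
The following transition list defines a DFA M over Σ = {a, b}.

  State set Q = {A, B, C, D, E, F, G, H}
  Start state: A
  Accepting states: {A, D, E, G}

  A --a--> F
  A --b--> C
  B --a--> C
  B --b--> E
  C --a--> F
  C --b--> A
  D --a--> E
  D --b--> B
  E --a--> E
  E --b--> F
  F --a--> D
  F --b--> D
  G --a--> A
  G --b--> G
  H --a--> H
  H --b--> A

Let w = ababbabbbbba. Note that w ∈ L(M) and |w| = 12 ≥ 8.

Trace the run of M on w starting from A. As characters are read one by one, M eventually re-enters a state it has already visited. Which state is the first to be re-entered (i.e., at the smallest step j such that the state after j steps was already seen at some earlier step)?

State sequence: A -a-> F -b-> D -a-> E -b-> F -b-> D -a-> E -b-> F -b-> D -b-> B -b-> E -b-> F -a-> D
First repeat at step 4: F was already visited.

The earliest repeat is at step j = 4: M is in F, which it already visited at step i = 1.
Since M has 8 states, any run of length ≥ 8 visits 8+1 states, so by pigeonhole some state repeats within the first 8 steps — that repeat gives the pumpable loop.

F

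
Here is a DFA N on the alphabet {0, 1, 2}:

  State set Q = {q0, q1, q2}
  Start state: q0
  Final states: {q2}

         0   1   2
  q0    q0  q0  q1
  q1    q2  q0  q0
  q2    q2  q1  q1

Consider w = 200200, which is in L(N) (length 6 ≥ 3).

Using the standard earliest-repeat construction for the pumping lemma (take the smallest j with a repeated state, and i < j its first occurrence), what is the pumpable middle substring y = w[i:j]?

0

Run of N on w = 2 0 0 2 0 0:
  step 0: q0  (start)
  step 1: q1  (read 2: q0→q1)
  step 2: q2  (read 0: q1→q2)
  step 3: q2  (read 0: q2→q2)   ← first repeat (q2 seen earlier)
  step 4: q1  (read 2: q2→q1)
  step 5: q2  (read 0: q1→q2)
  step 6: q2  (read 0: q2→q2)

So i = 2, j = 3, giving x = w[0:2] = 20, y = w[2:3] = 0, z = w[3:6] = 200.
Check: |xy| = 3 ≤ 3 and |y| = 1 ≥ 1. Reading y takes N from q2 back to q2, so every xyⁱz is accepted.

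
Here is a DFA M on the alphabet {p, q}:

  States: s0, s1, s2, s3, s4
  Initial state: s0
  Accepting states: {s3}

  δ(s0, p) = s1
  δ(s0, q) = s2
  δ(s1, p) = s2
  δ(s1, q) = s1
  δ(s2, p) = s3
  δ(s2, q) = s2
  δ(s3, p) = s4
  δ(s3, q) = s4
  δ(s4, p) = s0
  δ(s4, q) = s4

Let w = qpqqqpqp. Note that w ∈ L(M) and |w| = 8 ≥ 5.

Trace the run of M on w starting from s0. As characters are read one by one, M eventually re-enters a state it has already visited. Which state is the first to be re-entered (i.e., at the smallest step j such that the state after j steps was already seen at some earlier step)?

s4

State sequence: s0 -q-> s2 -p-> s3 -q-> s4 -q-> s4 -q-> s4 -p-> s0 -q-> s2 -p-> s3
First repeat at step 4: s4 was already visited.

The earliest repeat is at step j = 4: M is in s4, which it already visited at step i = 3.
With |Q| = 5, pigeonhole forces a state repeat no later than step 5; the substring read between the first and second visits to that state can be pumped.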